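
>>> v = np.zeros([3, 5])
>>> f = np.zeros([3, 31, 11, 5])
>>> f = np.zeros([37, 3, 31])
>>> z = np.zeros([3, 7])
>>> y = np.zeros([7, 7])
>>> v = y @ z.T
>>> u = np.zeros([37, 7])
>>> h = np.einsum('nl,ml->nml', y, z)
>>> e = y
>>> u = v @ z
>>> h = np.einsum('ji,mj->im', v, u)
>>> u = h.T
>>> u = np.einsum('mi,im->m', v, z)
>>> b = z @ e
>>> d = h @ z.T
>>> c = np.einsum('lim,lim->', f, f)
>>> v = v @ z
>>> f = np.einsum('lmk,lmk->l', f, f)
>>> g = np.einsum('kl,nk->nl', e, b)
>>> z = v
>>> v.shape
(7, 7)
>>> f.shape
(37,)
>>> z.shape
(7, 7)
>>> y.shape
(7, 7)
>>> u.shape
(7,)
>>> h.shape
(3, 7)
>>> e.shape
(7, 7)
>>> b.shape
(3, 7)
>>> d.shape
(3, 3)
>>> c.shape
()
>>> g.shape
(3, 7)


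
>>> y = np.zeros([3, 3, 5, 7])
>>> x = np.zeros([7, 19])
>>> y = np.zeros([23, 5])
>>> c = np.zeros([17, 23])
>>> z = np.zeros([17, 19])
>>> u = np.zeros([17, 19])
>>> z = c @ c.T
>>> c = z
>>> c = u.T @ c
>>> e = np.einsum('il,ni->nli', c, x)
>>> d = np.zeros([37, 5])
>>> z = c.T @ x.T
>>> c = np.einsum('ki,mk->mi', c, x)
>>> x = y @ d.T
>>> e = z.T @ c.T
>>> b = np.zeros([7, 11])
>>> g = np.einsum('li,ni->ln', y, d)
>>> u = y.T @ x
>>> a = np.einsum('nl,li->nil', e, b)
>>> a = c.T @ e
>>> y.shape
(23, 5)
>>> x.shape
(23, 37)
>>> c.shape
(7, 17)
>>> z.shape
(17, 7)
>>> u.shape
(5, 37)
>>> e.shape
(7, 7)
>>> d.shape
(37, 5)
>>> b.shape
(7, 11)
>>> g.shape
(23, 37)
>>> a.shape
(17, 7)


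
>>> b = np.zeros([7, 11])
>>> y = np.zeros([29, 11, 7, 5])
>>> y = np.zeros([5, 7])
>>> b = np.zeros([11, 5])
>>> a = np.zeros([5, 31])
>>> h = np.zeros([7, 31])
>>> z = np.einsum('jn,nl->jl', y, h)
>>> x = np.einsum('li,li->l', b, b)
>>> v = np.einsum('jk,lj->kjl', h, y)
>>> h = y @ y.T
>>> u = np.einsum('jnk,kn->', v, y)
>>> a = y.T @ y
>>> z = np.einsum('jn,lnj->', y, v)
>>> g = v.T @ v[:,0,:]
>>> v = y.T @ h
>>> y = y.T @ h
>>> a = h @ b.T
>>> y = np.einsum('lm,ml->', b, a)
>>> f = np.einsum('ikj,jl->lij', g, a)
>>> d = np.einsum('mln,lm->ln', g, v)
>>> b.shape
(11, 5)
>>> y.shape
()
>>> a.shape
(5, 11)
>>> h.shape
(5, 5)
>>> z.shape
()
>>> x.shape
(11,)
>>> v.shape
(7, 5)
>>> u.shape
()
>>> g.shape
(5, 7, 5)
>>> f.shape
(11, 5, 5)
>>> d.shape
(7, 5)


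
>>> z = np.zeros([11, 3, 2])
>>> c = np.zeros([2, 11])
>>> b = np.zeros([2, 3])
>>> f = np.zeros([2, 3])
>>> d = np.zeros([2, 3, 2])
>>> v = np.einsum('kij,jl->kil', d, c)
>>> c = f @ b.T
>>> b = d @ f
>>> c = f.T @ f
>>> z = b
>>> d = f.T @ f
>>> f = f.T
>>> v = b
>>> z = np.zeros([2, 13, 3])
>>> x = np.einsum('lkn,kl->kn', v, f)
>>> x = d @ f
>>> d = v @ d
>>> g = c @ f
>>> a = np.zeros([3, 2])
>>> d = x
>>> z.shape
(2, 13, 3)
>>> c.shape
(3, 3)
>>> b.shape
(2, 3, 3)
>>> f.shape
(3, 2)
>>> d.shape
(3, 2)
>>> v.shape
(2, 3, 3)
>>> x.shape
(3, 2)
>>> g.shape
(3, 2)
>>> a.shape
(3, 2)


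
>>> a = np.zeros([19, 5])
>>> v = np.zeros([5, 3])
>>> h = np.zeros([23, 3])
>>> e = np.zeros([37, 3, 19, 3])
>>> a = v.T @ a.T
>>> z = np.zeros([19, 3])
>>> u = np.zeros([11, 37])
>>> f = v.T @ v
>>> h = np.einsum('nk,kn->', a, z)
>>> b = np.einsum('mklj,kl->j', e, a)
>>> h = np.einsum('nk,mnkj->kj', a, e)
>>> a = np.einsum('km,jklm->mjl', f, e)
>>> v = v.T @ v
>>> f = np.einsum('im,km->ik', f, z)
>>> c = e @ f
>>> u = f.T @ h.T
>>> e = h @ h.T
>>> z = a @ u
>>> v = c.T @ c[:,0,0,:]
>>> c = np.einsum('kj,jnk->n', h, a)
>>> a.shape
(3, 37, 19)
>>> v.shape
(19, 19, 3, 19)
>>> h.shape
(19, 3)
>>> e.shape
(19, 19)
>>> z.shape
(3, 37, 19)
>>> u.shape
(19, 19)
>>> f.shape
(3, 19)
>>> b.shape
(3,)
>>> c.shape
(37,)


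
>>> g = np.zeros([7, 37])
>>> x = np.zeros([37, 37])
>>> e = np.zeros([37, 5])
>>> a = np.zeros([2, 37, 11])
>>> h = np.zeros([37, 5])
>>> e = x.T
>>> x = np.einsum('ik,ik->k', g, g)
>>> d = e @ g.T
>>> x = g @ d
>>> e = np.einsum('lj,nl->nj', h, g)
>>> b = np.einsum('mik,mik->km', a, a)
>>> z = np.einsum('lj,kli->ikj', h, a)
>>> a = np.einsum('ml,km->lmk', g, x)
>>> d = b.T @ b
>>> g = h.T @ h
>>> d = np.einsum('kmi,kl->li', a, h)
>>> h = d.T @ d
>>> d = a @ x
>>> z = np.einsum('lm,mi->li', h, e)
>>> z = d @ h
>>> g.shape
(5, 5)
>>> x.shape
(7, 7)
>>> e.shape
(7, 5)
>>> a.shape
(37, 7, 7)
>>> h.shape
(7, 7)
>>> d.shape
(37, 7, 7)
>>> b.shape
(11, 2)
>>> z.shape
(37, 7, 7)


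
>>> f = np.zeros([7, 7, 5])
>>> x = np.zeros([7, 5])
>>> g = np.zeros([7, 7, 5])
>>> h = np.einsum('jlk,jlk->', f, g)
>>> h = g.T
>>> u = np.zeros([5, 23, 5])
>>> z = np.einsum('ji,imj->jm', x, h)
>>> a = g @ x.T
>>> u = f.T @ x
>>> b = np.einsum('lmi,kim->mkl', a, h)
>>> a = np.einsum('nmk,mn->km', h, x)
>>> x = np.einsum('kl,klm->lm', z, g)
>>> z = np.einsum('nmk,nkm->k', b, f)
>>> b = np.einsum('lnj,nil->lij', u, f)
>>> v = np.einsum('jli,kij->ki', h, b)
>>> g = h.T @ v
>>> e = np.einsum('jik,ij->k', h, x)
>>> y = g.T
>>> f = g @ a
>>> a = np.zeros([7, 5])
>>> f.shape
(7, 7, 7)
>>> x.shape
(7, 5)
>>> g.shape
(7, 7, 7)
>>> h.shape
(5, 7, 7)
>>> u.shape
(5, 7, 5)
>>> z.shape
(7,)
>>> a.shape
(7, 5)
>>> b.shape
(5, 7, 5)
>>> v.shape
(5, 7)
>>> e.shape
(7,)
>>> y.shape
(7, 7, 7)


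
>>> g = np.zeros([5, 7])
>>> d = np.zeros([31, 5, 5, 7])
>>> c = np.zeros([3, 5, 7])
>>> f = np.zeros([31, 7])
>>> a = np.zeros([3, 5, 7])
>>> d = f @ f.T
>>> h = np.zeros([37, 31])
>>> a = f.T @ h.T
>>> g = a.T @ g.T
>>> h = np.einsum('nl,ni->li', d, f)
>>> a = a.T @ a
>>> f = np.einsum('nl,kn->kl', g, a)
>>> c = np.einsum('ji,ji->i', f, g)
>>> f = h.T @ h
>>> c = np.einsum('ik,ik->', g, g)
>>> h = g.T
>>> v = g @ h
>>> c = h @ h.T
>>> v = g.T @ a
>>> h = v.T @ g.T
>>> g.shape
(37, 5)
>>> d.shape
(31, 31)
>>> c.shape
(5, 5)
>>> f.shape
(7, 7)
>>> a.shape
(37, 37)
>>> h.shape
(37, 37)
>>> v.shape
(5, 37)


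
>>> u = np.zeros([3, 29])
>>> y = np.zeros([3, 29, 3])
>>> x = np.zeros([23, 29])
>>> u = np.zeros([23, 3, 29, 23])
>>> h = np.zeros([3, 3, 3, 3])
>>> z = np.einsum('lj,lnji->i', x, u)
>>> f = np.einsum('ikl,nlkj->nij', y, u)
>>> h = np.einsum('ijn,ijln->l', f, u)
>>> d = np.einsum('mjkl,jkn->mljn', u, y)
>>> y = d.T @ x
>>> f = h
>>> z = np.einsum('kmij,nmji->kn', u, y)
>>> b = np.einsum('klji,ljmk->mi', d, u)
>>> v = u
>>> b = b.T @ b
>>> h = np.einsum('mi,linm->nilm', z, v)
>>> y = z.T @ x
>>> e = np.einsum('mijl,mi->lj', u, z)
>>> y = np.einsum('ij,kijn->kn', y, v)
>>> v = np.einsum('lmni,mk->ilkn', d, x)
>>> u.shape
(23, 3, 29, 23)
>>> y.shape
(23, 23)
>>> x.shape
(23, 29)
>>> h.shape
(29, 3, 23, 23)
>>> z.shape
(23, 3)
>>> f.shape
(29,)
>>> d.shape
(23, 23, 3, 3)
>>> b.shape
(3, 3)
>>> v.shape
(3, 23, 29, 3)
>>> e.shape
(23, 29)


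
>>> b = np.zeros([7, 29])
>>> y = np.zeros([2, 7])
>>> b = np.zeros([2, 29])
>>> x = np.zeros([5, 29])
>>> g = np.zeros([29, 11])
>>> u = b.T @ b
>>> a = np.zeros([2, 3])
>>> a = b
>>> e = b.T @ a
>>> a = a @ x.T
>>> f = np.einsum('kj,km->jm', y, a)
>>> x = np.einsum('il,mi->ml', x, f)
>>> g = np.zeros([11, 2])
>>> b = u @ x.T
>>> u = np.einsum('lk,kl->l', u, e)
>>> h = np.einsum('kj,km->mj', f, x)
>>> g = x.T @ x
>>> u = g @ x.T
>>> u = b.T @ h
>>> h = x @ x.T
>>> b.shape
(29, 7)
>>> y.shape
(2, 7)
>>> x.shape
(7, 29)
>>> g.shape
(29, 29)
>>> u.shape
(7, 5)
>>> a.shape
(2, 5)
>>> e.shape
(29, 29)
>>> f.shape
(7, 5)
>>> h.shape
(7, 7)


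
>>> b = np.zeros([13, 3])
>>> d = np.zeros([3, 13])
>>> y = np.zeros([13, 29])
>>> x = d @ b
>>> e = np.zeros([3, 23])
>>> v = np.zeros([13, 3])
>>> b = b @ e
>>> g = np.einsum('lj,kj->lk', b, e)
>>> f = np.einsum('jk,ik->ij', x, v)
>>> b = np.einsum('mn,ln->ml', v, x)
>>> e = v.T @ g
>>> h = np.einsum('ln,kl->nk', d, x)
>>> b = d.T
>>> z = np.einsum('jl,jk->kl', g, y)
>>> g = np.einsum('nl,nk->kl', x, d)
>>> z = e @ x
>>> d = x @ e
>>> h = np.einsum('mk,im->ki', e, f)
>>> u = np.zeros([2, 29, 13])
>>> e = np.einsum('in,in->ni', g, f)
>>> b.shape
(13, 3)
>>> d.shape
(3, 3)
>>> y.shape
(13, 29)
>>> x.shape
(3, 3)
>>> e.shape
(3, 13)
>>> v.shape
(13, 3)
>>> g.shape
(13, 3)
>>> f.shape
(13, 3)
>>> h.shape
(3, 13)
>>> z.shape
(3, 3)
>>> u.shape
(2, 29, 13)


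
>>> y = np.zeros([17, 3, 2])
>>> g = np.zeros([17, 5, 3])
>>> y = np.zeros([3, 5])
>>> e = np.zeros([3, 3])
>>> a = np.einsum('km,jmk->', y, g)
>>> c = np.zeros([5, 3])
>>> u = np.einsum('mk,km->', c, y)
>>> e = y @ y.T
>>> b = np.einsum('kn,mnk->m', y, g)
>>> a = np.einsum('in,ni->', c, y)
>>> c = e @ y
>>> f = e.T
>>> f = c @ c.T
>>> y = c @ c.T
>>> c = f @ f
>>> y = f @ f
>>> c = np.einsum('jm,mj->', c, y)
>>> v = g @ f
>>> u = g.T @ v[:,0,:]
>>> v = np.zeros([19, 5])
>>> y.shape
(3, 3)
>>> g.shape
(17, 5, 3)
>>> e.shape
(3, 3)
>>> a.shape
()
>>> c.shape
()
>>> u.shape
(3, 5, 3)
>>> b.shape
(17,)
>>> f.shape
(3, 3)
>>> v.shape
(19, 5)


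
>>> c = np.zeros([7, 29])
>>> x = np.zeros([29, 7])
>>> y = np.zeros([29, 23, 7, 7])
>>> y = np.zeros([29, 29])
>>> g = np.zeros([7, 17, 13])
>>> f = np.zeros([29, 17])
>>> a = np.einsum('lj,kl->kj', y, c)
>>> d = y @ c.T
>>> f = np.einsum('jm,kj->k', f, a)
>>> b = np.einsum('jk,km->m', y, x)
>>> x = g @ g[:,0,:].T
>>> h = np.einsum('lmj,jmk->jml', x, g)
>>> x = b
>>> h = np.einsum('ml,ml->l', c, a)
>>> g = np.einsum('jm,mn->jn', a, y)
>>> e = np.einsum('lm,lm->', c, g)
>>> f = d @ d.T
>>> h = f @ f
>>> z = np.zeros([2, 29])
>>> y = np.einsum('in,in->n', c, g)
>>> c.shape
(7, 29)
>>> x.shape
(7,)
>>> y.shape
(29,)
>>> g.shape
(7, 29)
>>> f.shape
(29, 29)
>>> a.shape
(7, 29)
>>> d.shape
(29, 7)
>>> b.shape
(7,)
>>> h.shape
(29, 29)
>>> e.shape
()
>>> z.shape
(2, 29)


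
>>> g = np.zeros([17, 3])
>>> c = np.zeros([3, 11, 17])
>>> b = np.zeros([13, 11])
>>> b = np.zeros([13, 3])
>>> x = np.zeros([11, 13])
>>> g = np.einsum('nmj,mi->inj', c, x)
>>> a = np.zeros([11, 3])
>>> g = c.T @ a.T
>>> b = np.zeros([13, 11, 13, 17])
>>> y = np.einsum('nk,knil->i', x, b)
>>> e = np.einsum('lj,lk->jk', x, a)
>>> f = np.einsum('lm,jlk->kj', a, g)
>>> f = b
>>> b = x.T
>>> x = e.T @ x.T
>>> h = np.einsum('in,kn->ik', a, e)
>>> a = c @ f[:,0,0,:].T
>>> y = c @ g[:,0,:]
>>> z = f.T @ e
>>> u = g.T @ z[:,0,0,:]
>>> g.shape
(17, 11, 11)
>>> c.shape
(3, 11, 17)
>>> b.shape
(13, 11)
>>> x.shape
(3, 11)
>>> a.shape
(3, 11, 13)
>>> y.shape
(3, 11, 11)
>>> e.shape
(13, 3)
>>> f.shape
(13, 11, 13, 17)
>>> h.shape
(11, 13)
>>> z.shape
(17, 13, 11, 3)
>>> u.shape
(11, 11, 3)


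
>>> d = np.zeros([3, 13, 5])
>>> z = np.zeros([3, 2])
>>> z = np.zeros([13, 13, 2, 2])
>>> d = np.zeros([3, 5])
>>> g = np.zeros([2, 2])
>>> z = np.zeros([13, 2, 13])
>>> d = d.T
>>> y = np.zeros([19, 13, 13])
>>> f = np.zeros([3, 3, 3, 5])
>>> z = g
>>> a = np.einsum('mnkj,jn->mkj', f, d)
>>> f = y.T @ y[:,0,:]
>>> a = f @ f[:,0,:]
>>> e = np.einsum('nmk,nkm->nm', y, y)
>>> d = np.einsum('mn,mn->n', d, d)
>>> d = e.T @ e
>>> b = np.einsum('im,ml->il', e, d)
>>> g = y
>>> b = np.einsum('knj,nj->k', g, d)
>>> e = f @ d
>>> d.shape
(13, 13)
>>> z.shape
(2, 2)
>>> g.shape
(19, 13, 13)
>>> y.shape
(19, 13, 13)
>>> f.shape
(13, 13, 13)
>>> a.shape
(13, 13, 13)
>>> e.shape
(13, 13, 13)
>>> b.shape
(19,)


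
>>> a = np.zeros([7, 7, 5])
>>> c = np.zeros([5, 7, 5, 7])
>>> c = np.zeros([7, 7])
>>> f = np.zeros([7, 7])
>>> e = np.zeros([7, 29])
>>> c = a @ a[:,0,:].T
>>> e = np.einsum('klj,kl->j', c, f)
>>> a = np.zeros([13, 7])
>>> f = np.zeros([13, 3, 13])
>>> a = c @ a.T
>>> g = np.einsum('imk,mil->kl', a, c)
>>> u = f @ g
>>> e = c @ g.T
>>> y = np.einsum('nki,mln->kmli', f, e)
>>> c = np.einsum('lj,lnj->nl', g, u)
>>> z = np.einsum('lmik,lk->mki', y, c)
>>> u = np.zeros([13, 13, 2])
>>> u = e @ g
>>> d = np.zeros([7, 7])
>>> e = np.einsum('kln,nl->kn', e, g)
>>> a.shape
(7, 7, 13)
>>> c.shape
(3, 13)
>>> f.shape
(13, 3, 13)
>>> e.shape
(7, 13)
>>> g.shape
(13, 7)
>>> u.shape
(7, 7, 7)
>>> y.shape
(3, 7, 7, 13)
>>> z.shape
(7, 13, 7)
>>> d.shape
(7, 7)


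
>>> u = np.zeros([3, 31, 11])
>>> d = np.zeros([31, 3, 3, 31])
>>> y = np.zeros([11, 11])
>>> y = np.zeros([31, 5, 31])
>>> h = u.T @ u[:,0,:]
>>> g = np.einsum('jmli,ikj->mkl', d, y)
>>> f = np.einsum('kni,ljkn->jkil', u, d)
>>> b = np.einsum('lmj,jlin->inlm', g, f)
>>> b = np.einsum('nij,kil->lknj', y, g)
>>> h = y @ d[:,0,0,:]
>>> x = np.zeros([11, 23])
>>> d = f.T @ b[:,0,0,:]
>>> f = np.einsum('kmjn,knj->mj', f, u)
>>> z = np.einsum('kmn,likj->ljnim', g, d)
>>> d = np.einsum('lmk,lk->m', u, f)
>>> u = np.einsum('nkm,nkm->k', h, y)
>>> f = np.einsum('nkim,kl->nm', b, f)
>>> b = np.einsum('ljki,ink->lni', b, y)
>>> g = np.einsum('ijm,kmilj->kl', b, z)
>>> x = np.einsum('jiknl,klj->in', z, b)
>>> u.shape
(5,)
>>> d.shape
(31,)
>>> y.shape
(31, 5, 31)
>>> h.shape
(31, 5, 31)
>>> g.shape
(31, 11)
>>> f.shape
(3, 31)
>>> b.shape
(3, 5, 31)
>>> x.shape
(31, 11)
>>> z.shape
(31, 31, 3, 11, 5)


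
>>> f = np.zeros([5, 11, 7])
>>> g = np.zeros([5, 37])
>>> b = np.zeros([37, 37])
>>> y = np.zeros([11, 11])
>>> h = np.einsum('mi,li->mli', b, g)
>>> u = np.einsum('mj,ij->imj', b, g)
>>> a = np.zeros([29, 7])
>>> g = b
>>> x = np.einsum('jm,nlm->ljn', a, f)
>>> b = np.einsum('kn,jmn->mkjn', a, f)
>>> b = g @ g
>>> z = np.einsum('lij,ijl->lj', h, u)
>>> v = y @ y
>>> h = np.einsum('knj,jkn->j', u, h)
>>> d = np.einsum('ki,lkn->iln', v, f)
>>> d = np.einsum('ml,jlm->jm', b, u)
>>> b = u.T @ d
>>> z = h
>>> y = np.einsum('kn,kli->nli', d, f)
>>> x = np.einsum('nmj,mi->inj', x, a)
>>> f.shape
(5, 11, 7)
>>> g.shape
(37, 37)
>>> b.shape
(37, 37, 37)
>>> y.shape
(37, 11, 7)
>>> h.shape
(37,)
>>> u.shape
(5, 37, 37)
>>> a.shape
(29, 7)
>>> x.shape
(7, 11, 5)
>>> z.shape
(37,)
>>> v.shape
(11, 11)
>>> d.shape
(5, 37)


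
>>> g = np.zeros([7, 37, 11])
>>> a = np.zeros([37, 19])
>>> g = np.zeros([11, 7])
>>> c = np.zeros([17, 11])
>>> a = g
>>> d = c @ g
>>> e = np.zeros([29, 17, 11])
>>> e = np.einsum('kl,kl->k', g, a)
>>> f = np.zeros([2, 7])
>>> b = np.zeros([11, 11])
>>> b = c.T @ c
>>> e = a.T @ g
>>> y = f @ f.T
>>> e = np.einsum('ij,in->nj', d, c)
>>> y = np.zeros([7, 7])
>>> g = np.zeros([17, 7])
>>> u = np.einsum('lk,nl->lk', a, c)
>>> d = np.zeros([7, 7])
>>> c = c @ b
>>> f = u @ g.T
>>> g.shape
(17, 7)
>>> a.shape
(11, 7)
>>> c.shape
(17, 11)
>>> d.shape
(7, 7)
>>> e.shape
(11, 7)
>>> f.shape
(11, 17)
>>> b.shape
(11, 11)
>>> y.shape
(7, 7)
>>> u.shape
(11, 7)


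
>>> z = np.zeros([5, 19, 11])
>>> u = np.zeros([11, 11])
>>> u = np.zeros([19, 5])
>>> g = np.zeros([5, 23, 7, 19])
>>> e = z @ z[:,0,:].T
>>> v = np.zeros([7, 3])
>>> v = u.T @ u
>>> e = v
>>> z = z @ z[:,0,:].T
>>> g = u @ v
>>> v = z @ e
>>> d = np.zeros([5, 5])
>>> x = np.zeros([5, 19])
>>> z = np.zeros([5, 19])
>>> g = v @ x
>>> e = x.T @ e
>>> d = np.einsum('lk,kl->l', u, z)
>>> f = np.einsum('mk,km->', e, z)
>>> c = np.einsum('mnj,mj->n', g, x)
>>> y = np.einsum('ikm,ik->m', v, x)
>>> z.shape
(5, 19)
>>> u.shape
(19, 5)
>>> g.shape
(5, 19, 19)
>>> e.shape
(19, 5)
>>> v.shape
(5, 19, 5)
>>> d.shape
(19,)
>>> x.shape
(5, 19)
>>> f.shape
()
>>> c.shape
(19,)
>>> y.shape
(5,)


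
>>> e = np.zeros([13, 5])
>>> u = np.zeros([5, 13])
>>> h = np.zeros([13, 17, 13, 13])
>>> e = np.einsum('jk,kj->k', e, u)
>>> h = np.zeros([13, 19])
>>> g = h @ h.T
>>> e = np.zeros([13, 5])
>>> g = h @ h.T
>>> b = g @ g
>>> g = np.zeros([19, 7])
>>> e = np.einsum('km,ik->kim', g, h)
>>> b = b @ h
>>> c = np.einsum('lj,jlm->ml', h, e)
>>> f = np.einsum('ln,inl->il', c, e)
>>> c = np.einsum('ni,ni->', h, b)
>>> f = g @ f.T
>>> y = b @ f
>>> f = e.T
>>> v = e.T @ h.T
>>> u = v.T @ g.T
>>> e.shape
(19, 13, 7)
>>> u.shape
(13, 13, 19)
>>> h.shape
(13, 19)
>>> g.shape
(19, 7)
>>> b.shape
(13, 19)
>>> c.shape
()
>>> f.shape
(7, 13, 19)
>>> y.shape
(13, 19)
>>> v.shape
(7, 13, 13)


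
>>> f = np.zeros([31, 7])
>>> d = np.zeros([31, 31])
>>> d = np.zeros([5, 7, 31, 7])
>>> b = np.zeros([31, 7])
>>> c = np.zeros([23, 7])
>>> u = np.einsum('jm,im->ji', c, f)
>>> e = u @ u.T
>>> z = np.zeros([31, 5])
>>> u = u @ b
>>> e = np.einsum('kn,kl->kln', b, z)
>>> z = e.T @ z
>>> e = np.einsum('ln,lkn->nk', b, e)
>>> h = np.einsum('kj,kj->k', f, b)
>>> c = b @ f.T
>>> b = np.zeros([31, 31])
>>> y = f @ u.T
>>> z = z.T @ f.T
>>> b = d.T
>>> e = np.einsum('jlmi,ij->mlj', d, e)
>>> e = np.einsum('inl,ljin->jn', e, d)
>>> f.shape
(31, 7)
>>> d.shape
(5, 7, 31, 7)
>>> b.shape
(7, 31, 7, 5)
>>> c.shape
(31, 31)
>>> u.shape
(23, 7)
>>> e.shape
(7, 7)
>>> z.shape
(5, 5, 31)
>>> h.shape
(31,)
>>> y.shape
(31, 23)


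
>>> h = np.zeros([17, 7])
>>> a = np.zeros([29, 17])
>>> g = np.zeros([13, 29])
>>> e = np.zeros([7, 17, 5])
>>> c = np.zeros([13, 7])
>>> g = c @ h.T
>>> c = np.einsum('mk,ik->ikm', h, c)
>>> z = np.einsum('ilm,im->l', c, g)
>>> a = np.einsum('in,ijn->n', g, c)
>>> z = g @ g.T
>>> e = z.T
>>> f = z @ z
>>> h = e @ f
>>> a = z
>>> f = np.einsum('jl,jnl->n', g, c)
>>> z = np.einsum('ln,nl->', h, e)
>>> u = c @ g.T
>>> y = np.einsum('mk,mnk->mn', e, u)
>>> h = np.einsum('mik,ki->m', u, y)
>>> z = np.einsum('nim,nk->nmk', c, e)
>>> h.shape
(13,)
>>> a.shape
(13, 13)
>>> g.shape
(13, 17)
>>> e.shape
(13, 13)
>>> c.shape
(13, 7, 17)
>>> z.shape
(13, 17, 13)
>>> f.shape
(7,)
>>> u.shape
(13, 7, 13)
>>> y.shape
(13, 7)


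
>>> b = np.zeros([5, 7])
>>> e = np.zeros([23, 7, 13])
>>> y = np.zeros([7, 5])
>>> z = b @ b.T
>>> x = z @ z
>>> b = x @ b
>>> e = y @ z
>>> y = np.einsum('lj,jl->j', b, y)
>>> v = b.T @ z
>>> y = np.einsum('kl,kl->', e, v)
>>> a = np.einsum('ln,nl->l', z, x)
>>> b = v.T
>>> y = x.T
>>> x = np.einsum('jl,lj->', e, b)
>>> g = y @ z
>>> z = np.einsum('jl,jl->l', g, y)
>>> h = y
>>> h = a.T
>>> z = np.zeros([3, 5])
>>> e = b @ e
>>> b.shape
(5, 7)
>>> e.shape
(5, 5)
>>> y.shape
(5, 5)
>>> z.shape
(3, 5)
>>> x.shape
()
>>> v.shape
(7, 5)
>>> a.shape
(5,)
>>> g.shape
(5, 5)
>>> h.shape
(5,)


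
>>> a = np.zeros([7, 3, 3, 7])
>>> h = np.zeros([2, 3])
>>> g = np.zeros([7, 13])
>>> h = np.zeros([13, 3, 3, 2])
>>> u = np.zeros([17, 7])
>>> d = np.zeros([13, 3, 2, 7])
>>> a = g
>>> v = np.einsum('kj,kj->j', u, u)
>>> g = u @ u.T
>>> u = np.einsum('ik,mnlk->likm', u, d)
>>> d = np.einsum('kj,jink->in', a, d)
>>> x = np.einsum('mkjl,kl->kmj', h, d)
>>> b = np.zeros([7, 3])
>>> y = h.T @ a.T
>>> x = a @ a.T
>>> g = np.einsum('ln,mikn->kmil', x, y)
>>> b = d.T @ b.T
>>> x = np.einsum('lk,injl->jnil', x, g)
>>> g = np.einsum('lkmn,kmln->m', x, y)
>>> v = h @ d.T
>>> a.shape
(7, 13)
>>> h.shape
(13, 3, 3, 2)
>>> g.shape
(3,)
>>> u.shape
(2, 17, 7, 13)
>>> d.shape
(3, 2)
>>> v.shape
(13, 3, 3, 3)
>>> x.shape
(3, 2, 3, 7)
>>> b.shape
(2, 7)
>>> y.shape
(2, 3, 3, 7)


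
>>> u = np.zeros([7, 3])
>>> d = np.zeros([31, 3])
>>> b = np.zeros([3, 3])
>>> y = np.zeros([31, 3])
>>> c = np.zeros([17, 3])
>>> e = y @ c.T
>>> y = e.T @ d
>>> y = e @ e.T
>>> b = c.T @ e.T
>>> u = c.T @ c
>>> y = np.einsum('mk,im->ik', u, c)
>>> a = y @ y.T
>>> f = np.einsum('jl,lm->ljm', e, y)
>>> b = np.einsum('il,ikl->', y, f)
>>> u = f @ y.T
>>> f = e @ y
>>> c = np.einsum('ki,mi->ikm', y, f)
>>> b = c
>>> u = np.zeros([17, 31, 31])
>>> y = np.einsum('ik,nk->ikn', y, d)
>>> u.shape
(17, 31, 31)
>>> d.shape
(31, 3)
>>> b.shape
(3, 17, 31)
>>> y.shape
(17, 3, 31)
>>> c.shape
(3, 17, 31)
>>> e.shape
(31, 17)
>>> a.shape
(17, 17)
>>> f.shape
(31, 3)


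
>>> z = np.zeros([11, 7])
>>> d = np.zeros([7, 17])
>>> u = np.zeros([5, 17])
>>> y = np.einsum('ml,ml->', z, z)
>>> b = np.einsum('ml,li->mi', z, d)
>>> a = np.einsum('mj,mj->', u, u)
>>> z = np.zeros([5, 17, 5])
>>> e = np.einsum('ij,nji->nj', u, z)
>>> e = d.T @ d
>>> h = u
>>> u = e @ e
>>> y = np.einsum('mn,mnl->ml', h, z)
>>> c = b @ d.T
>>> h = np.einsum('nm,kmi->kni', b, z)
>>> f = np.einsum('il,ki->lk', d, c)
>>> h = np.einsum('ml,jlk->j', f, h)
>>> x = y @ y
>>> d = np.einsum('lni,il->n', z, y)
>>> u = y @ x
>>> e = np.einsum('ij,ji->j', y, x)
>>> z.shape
(5, 17, 5)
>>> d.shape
(17,)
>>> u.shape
(5, 5)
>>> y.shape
(5, 5)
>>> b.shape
(11, 17)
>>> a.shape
()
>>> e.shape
(5,)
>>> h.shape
(5,)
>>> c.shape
(11, 7)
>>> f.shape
(17, 11)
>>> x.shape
(5, 5)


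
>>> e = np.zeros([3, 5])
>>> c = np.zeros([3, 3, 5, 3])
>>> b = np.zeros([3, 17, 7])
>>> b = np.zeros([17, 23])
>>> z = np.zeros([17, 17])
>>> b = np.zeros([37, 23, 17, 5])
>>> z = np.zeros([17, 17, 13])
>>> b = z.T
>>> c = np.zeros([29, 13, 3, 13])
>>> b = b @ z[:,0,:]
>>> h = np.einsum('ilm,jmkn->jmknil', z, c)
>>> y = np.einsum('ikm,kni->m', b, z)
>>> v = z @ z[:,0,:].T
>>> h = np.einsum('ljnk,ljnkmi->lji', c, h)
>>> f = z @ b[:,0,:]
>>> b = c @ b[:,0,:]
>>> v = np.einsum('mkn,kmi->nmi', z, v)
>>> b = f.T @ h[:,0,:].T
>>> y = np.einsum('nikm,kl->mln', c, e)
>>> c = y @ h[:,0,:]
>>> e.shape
(3, 5)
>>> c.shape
(13, 5, 17)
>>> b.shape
(13, 17, 29)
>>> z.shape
(17, 17, 13)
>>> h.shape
(29, 13, 17)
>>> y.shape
(13, 5, 29)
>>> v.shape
(13, 17, 17)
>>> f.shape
(17, 17, 13)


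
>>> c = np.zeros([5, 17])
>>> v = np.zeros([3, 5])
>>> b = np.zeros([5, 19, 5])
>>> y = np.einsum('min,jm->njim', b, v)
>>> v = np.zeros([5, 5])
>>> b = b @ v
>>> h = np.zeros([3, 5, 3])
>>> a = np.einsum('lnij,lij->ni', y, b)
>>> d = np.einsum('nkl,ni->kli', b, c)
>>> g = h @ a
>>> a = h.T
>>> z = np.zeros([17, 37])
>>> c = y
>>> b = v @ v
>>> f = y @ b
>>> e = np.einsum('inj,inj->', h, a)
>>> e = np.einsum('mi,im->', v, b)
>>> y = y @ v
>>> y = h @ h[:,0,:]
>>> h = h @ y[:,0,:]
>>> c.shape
(5, 3, 19, 5)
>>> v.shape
(5, 5)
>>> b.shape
(5, 5)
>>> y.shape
(3, 5, 3)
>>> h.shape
(3, 5, 3)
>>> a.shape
(3, 5, 3)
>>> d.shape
(19, 5, 17)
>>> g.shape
(3, 5, 19)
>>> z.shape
(17, 37)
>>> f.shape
(5, 3, 19, 5)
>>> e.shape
()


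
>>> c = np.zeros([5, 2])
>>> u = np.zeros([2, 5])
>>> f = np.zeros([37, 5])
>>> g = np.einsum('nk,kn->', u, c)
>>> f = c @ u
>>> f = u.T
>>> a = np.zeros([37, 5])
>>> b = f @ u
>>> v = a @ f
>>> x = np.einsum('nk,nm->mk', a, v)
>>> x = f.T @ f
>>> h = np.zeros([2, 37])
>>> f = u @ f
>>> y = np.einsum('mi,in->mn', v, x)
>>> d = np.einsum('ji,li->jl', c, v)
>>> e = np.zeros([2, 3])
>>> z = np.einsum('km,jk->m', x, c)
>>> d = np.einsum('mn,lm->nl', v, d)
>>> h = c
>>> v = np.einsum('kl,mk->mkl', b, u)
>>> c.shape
(5, 2)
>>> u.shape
(2, 5)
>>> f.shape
(2, 2)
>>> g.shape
()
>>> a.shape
(37, 5)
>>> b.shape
(5, 5)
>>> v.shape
(2, 5, 5)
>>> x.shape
(2, 2)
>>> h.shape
(5, 2)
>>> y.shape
(37, 2)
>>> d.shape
(2, 5)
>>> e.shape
(2, 3)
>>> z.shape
(2,)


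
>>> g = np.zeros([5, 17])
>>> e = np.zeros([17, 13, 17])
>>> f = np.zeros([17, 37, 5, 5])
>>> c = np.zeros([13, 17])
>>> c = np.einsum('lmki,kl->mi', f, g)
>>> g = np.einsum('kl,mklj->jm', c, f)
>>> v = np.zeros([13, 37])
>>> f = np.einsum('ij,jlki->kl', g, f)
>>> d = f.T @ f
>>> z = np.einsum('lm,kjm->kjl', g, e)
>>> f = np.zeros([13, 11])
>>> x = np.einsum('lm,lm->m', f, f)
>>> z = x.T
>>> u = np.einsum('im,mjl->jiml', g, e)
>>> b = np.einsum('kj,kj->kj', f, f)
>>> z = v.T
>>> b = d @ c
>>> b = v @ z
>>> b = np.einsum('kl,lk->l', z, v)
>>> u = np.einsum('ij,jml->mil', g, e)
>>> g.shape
(5, 17)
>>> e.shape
(17, 13, 17)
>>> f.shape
(13, 11)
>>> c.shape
(37, 5)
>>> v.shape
(13, 37)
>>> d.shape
(37, 37)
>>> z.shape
(37, 13)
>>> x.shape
(11,)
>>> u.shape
(13, 5, 17)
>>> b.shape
(13,)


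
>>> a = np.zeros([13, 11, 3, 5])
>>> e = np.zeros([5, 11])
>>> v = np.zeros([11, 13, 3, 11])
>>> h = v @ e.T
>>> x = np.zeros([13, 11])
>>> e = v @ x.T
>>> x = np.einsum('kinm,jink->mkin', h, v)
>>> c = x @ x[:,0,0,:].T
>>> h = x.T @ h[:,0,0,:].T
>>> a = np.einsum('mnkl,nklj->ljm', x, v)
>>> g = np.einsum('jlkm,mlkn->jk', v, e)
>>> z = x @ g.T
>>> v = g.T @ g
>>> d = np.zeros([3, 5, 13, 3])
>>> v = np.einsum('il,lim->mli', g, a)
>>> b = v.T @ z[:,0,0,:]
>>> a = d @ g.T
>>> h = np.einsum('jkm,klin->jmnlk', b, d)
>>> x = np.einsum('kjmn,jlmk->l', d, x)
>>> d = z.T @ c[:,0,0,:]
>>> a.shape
(3, 5, 13, 11)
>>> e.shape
(11, 13, 3, 13)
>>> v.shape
(5, 3, 11)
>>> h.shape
(11, 11, 3, 5, 3)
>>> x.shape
(11,)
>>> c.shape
(5, 11, 13, 5)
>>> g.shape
(11, 3)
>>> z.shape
(5, 11, 13, 11)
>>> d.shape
(11, 13, 11, 5)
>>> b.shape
(11, 3, 11)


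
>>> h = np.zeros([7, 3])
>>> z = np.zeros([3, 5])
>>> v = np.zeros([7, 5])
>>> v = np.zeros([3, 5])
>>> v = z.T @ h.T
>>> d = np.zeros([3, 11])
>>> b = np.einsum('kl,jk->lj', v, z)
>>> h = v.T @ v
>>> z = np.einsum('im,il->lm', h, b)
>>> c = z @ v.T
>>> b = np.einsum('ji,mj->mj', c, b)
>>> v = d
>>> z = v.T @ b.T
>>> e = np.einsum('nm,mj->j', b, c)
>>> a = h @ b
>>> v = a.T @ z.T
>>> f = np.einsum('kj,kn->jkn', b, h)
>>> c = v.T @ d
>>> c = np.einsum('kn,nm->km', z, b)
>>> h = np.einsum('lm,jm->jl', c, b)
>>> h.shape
(7, 11)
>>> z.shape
(11, 7)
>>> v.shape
(3, 11)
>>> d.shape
(3, 11)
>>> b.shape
(7, 3)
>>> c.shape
(11, 3)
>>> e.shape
(5,)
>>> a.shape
(7, 3)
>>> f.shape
(3, 7, 7)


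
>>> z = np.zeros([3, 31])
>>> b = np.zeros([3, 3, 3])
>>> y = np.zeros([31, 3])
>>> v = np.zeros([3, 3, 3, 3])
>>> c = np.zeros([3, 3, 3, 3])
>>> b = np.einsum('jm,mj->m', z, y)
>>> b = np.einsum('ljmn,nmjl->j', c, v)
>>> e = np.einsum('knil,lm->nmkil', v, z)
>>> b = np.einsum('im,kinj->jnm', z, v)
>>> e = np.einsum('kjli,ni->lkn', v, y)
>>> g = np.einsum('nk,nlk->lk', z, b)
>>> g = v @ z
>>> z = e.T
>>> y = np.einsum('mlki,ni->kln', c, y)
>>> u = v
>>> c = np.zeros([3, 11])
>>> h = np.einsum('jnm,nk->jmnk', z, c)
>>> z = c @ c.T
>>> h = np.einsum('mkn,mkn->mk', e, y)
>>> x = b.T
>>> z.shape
(3, 3)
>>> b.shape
(3, 3, 31)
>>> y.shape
(3, 3, 31)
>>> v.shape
(3, 3, 3, 3)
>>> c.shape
(3, 11)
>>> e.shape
(3, 3, 31)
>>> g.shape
(3, 3, 3, 31)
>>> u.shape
(3, 3, 3, 3)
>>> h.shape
(3, 3)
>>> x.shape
(31, 3, 3)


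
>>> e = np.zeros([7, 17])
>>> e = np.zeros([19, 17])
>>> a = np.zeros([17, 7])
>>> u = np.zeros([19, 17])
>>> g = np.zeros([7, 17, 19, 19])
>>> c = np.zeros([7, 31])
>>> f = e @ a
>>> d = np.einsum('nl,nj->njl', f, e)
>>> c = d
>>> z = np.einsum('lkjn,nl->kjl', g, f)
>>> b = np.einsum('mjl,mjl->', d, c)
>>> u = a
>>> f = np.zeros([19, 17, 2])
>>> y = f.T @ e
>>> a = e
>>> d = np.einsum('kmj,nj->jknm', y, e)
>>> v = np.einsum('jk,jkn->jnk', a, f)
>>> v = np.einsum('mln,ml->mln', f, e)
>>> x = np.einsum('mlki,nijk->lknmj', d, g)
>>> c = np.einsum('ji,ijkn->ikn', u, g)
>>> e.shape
(19, 17)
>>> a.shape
(19, 17)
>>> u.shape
(17, 7)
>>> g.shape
(7, 17, 19, 19)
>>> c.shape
(7, 19, 19)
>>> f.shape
(19, 17, 2)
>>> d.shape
(17, 2, 19, 17)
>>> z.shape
(17, 19, 7)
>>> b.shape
()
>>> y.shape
(2, 17, 17)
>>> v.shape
(19, 17, 2)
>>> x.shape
(2, 19, 7, 17, 19)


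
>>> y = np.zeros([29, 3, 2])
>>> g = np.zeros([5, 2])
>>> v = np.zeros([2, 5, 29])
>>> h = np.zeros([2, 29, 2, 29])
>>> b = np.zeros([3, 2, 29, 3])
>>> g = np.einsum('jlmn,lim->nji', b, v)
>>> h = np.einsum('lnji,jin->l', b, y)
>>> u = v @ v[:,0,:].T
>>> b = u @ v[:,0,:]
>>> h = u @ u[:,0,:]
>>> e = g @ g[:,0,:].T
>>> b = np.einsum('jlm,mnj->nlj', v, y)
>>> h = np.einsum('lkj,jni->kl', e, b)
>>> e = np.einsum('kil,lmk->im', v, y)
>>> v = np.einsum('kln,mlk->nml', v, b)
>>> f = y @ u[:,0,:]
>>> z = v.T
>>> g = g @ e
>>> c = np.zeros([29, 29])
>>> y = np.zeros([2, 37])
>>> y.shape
(2, 37)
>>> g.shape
(3, 3, 3)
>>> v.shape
(29, 3, 5)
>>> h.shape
(3, 3)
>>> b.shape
(3, 5, 2)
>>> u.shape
(2, 5, 2)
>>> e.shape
(5, 3)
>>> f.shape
(29, 3, 2)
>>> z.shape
(5, 3, 29)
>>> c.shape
(29, 29)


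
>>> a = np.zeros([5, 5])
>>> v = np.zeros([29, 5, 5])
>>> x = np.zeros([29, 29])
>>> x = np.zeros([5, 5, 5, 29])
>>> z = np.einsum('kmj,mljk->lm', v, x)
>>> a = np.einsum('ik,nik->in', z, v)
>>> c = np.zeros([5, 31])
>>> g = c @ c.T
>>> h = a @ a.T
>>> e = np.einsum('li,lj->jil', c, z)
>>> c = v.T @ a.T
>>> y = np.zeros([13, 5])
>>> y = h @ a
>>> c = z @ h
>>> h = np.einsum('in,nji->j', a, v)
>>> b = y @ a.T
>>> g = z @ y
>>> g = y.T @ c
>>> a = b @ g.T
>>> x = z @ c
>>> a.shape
(5, 29)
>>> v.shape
(29, 5, 5)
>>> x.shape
(5, 5)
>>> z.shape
(5, 5)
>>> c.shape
(5, 5)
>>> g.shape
(29, 5)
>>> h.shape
(5,)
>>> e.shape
(5, 31, 5)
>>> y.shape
(5, 29)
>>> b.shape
(5, 5)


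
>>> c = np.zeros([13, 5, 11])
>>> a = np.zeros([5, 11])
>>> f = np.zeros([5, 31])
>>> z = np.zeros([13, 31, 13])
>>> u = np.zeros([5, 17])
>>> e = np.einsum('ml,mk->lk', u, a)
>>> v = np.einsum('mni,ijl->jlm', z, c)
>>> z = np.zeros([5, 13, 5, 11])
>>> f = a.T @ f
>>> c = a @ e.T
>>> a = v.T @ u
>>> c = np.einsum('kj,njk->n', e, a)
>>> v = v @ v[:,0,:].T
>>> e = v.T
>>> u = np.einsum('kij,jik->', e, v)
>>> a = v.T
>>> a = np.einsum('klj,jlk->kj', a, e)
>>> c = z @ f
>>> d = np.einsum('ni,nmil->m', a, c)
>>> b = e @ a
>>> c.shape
(5, 13, 5, 31)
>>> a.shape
(5, 5)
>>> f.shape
(11, 31)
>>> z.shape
(5, 13, 5, 11)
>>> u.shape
()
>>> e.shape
(5, 11, 5)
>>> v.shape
(5, 11, 5)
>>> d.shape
(13,)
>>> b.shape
(5, 11, 5)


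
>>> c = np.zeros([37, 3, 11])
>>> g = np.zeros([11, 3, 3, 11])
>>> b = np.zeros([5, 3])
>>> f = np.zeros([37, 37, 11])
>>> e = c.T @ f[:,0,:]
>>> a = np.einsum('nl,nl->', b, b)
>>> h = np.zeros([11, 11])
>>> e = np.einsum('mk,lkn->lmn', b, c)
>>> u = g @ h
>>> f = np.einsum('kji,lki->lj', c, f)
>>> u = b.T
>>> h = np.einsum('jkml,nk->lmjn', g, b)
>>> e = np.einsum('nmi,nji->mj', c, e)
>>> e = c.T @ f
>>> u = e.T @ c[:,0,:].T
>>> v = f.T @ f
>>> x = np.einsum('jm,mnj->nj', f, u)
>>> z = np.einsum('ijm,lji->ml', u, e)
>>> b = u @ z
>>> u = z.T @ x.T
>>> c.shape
(37, 3, 11)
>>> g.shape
(11, 3, 3, 11)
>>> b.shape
(3, 3, 11)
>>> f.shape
(37, 3)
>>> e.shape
(11, 3, 3)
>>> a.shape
()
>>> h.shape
(11, 3, 11, 5)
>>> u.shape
(11, 3)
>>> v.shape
(3, 3)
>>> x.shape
(3, 37)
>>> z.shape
(37, 11)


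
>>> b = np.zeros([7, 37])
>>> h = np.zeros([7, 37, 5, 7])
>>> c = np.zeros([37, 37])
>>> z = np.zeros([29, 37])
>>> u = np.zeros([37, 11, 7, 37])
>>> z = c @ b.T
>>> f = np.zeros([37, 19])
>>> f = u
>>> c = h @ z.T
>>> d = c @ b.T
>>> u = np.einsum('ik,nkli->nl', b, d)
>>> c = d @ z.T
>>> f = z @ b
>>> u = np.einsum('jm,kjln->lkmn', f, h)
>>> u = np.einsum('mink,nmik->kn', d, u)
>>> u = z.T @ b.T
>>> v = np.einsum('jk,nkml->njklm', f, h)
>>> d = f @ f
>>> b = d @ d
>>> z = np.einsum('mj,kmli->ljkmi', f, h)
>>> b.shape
(37, 37)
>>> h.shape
(7, 37, 5, 7)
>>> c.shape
(7, 37, 5, 37)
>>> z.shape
(5, 37, 7, 37, 7)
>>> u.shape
(7, 7)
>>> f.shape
(37, 37)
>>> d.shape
(37, 37)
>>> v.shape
(7, 37, 37, 7, 5)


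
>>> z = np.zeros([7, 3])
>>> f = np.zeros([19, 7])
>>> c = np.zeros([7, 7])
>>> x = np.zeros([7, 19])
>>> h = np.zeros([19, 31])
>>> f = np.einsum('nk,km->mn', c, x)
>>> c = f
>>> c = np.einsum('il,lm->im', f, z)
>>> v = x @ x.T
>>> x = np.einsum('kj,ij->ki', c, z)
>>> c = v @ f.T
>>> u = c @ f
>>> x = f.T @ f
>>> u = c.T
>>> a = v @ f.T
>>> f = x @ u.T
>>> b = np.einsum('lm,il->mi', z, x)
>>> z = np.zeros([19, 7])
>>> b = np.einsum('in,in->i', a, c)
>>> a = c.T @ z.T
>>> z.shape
(19, 7)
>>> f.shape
(7, 19)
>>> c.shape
(7, 19)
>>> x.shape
(7, 7)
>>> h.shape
(19, 31)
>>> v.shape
(7, 7)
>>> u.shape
(19, 7)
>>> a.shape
(19, 19)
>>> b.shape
(7,)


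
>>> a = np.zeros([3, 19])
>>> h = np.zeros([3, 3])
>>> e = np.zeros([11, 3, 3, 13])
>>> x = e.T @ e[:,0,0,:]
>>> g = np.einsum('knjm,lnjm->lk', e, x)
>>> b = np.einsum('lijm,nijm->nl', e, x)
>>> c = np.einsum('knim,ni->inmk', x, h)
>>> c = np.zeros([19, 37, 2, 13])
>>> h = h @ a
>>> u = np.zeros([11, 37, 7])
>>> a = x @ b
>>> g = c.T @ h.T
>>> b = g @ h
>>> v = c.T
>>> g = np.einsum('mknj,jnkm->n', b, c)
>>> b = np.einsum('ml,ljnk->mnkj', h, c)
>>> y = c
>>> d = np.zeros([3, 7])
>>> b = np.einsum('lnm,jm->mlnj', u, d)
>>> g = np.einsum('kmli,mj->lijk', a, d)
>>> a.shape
(13, 3, 3, 11)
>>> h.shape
(3, 19)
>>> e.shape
(11, 3, 3, 13)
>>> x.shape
(13, 3, 3, 13)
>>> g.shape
(3, 11, 7, 13)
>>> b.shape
(7, 11, 37, 3)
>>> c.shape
(19, 37, 2, 13)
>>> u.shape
(11, 37, 7)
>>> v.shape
(13, 2, 37, 19)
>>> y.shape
(19, 37, 2, 13)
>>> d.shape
(3, 7)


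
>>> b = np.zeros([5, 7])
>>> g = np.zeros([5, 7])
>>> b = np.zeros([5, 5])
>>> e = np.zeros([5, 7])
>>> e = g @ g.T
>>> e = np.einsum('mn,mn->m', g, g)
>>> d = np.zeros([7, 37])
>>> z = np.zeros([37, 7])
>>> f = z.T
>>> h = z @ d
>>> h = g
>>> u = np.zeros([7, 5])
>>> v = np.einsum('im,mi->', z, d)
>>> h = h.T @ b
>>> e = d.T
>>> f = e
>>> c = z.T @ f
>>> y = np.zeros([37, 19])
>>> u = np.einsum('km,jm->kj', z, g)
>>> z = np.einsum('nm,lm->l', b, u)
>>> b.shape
(5, 5)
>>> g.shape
(5, 7)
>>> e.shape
(37, 7)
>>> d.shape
(7, 37)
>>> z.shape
(37,)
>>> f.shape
(37, 7)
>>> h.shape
(7, 5)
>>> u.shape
(37, 5)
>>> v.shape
()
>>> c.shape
(7, 7)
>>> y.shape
(37, 19)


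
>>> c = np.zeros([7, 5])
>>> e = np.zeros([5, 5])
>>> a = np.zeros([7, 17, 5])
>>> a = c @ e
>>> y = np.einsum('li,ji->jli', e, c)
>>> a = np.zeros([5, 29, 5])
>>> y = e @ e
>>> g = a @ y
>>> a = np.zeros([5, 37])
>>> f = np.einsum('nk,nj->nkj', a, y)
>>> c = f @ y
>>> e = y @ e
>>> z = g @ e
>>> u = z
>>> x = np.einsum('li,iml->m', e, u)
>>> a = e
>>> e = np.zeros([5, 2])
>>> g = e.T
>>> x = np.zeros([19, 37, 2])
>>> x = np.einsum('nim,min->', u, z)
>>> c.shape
(5, 37, 5)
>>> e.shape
(5, 2)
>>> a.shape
(5, 5)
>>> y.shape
(5, 5)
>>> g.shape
(2, 5)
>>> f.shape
(5, 37, 5)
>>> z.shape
(5, 29, 5)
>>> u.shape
(5, 29, 5)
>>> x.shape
()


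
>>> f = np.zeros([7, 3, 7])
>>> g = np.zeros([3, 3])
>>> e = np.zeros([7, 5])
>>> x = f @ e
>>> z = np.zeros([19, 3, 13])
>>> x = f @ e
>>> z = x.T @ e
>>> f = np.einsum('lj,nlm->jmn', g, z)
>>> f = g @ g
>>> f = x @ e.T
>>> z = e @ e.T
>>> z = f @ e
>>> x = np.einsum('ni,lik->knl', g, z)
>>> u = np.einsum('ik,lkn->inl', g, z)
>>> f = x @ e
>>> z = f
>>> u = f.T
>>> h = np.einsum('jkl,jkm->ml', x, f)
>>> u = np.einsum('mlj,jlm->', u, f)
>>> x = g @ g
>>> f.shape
(5, 3, 5)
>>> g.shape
(3, 3)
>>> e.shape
(7, 5)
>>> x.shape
(3, 3)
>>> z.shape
(5, 3, 5)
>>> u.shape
()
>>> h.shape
(5, 7)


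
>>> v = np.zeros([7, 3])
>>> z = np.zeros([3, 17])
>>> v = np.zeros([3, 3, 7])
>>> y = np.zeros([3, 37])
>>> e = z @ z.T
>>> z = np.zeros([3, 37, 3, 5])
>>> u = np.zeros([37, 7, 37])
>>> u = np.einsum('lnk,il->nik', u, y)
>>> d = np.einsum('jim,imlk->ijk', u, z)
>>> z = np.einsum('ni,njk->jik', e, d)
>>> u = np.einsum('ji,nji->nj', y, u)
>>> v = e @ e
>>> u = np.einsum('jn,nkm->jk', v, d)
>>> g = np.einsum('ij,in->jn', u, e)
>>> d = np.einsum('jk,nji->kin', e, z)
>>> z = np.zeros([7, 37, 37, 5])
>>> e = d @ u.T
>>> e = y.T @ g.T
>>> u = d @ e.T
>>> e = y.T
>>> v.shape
(3, 3)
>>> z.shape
(7, 37, 37, 5)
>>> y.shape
(3, 37)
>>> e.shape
(37, 3)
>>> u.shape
(3, 5, 37)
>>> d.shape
(3, 5, 7)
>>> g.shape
(7, 3)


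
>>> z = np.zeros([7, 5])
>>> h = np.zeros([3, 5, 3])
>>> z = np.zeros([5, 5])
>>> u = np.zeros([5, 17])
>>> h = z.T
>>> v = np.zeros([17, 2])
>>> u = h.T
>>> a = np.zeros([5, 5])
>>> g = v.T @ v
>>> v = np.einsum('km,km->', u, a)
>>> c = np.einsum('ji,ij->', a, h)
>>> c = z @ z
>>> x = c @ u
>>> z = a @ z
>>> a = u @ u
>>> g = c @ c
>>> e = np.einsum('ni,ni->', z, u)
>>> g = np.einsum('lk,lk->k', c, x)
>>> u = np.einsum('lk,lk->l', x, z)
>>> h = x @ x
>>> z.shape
(5, 5)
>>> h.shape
(5, 5)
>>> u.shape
(5,)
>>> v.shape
()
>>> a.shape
(5, 5)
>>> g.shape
(5,)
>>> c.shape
(5, 5)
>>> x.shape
(5, 5)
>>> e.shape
()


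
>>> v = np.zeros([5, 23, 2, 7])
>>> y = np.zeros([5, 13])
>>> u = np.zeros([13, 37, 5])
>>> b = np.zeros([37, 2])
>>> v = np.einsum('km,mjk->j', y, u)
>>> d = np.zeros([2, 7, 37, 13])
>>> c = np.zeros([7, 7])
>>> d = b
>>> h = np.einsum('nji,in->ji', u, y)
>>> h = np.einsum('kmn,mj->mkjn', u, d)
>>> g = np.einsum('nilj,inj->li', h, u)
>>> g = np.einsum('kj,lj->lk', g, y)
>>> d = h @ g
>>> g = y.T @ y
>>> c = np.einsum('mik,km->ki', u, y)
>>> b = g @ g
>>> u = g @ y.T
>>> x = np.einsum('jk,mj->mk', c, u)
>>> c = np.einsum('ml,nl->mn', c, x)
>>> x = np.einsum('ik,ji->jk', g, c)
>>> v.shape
(37,)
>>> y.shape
(5, 13)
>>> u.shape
(13, 5)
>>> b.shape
(13, 13)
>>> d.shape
(37, 13, 2, 2)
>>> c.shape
(5, 13)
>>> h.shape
(37, 13, 2, 5)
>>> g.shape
(13, 13)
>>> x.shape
(5, 13)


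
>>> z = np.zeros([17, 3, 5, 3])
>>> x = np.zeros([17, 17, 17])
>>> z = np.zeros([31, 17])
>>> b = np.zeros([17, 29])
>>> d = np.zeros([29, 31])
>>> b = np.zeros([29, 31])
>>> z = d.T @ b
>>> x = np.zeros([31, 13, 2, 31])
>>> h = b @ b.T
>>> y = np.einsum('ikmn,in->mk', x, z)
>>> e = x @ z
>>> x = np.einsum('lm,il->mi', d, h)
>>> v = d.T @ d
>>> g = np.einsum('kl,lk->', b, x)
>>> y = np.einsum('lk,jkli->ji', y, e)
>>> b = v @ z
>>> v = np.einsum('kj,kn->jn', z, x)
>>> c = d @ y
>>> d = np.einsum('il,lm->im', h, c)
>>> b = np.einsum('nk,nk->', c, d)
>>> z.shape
(31, 31)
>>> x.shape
(31, 29)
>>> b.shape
()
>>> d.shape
(29, 31)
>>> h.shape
(29, 29)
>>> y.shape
(31, 31)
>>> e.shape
(31, 13, 2, 31)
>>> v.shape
(31, 29)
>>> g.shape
()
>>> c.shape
(29, 31)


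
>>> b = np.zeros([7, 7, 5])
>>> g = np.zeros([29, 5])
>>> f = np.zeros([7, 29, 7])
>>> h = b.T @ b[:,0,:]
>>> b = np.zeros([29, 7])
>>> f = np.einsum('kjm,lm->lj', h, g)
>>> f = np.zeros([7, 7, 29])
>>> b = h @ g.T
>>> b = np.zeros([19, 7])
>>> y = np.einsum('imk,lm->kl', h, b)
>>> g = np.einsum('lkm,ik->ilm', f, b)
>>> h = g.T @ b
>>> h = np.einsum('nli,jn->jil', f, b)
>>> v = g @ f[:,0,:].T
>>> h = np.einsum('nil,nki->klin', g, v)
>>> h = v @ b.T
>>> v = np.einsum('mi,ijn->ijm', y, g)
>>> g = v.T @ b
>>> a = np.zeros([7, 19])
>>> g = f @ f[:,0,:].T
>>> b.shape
(19, 7)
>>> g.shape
(7, 7, 7)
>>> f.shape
(7, 7, 29)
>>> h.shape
(19, 7, 19)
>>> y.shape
(5, 19)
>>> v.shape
(19, 7, 5)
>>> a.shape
(7, 19)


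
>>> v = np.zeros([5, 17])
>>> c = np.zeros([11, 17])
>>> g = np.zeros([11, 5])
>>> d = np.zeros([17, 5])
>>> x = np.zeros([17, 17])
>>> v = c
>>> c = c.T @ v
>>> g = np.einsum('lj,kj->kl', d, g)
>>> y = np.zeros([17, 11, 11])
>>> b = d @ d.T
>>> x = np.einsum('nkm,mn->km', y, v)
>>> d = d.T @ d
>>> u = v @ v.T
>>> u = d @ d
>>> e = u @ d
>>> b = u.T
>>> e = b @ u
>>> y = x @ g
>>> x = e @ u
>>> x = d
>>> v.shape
(11, 17)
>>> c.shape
(17, 17)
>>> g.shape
(11, 17)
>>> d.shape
(5, 5)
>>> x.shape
(5, 5)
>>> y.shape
(11, 17)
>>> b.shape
(5, 5)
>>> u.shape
(5, 5)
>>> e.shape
(5, 5)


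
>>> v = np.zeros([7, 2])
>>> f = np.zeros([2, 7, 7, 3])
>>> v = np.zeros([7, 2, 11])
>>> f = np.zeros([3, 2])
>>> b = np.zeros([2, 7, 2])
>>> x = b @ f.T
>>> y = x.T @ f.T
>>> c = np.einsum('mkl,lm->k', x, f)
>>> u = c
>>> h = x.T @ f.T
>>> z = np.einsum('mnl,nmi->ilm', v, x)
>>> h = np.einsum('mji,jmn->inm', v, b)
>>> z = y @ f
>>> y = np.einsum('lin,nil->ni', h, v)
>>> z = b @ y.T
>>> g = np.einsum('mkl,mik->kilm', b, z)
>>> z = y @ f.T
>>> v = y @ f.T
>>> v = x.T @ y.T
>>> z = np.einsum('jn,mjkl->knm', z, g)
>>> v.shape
(3, 7, 7)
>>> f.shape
(3, 2)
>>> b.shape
(2, 7, 2)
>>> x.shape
(2, 7, 3)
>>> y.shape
(7, 2)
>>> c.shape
(7,)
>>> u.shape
(7,)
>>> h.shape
(11, 2, 7)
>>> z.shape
(2, 3, 7)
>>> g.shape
(7, 7, 2, 2)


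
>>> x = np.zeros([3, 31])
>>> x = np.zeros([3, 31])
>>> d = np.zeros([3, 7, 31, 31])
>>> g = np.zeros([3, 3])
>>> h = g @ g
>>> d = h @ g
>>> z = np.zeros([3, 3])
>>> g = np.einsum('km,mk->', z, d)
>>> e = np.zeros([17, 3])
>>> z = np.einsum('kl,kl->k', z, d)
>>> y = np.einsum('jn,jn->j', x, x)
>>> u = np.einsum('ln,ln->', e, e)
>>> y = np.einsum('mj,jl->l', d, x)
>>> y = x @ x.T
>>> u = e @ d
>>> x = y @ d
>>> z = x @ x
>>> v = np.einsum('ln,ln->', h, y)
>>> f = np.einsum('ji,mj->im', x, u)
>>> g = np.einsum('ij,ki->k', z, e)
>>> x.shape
(3, 3)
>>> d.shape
(3, 3)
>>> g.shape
(17,)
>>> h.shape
(3, 3)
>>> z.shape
(3, 3)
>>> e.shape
(17, 3)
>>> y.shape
(3, 3)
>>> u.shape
(17, 3)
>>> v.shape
()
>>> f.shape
(3, 17)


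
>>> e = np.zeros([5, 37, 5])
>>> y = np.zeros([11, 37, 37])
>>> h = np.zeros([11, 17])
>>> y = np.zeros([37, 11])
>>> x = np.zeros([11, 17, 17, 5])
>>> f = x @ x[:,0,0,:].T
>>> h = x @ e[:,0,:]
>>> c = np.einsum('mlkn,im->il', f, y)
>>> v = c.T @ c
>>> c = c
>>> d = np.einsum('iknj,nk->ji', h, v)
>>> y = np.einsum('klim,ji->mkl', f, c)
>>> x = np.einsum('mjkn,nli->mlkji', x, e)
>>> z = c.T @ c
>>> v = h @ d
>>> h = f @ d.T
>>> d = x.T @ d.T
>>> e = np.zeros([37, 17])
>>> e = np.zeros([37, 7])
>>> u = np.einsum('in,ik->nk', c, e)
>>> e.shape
(37, 7)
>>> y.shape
(11, 11, 17)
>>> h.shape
(11, 17, 17, 5)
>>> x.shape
(11, 37, 17, 17, 5)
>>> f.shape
(11, 17, 17, 11)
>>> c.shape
(37, 17)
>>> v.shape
(11, 17, 17, 11)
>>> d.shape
(5, 17, 17, 37, 5)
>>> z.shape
(17, 17)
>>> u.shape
(17, 7)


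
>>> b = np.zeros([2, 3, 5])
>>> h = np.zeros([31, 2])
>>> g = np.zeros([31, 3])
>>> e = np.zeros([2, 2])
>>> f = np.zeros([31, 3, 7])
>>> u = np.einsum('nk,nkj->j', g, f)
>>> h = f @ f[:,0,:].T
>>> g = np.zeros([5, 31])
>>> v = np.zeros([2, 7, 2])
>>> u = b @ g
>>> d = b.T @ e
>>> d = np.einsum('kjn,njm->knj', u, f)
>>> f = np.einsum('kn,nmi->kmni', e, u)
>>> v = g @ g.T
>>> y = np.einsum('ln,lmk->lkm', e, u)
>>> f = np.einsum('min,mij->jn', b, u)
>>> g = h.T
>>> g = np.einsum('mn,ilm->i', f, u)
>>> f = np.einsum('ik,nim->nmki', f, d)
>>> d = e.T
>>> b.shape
(2, 3, 5)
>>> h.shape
(31, 3, 31)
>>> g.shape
(2,)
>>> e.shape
(2, 2)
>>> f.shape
(2, 3, 5, 31)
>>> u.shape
(2, 3, 31)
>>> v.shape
(5, 5)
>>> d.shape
(2, 2)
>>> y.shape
(2, 31, 3)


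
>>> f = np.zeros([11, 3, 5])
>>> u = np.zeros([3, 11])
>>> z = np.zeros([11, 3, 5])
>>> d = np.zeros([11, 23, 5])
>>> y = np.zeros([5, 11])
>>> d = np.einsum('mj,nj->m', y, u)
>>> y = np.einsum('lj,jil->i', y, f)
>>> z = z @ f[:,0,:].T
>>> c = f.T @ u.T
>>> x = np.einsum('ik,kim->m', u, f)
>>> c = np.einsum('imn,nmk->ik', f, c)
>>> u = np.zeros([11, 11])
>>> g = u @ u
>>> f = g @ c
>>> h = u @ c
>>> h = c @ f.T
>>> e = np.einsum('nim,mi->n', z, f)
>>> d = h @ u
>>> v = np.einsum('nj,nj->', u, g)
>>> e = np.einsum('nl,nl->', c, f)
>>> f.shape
(11, 3)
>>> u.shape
(11, 11)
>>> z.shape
(11, 3, 11)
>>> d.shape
(11, 11)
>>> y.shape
(3,)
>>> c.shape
(11, 3)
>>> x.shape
(5,)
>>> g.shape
(11, 11)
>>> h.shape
(11, 11)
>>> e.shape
()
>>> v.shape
()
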